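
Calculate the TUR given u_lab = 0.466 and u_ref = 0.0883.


TUR = u_lab / u_ref
= 0.466 / 0.0883
= 5.2775

5.2775


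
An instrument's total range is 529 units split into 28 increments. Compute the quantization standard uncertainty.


resolution = range / divisions
resolution = 529 / 28 = 18.892857
u_res = resolution / (2*sqrt(3))
u_res = 18.892857 / 3.4641016
u_res = 5.4539

5.4539


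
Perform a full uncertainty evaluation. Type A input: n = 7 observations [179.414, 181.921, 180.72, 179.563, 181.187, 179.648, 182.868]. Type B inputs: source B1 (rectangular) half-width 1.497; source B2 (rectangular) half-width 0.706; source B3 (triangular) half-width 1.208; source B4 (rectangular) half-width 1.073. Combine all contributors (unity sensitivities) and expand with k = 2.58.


mean = (179.414 + 181.921 + 180.72 + 179.563 + 181.187 + 179.648 + 182.868) / 7 = 180.7601429
s = sqrt(sum((x - mean)^2)/(n-1)) = 1.3201378
u_A = s / sqrt(n) = 1.3201378 / sqrt(7) = 0.49896519
u_B1 = 1.497 / sqrt(3) = 0.86429335
u_B2 = 0.706 / sqrt(3) = 0.40760929
u_B3 = 1.208 / sqrt(6) = 0.49316393
u_B4 = 1.073 / sqrt(3) = 0.61949684
uc = sqrt(0.49896519^2 + 0.86429335^2 + 0.40760929^2 + 0.49316393^2 + 0.61949684^2) = 1.337573
U = k * uc = 2.58 * 1.337573
U = 3.4509

3.4509


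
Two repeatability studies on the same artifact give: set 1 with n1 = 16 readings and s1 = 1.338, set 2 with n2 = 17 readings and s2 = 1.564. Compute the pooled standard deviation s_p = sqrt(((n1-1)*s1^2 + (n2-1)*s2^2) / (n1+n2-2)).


s_p = sqrt(((n1-1)*s1^2 + (n2-1)*s2^2) / (n1+n2-2))
numerator = (16-1)*1.338^2 + (17-1)*1.564^2 = 26.85366 + 39.137536 = 65.991196
denominator = 16 + 17 - 2 = 31
s_p^2 = 65.991196 / 31 = 2.1287483
s_p = sqrt(2.1287483) = 1.4590

1.4590


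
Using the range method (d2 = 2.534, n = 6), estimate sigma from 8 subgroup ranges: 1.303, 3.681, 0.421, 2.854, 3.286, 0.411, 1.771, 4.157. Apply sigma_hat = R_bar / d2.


R_bar = (1.303 + 3.681 + 0.421 + 2.854 + 3.286 + 0.411 + 1.771 + 4.157) / 8
R_bar = 17.884 / 8 = 2.2355
sigma_hat = R_bar / d2 = 2.2355 / 2.534 = 0.8822

0.8822


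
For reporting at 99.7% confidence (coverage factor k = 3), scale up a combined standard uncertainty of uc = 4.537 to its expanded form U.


U = k * uc
U = 3 * 4.537
U = 13.6110

13.6110


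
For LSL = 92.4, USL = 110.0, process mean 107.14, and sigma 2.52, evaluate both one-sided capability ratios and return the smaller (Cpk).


Cpu = (USL - mean) / (3*sigma) = (110.0 - 107.14) / (3*2.52) = 0.3783
Cpl = (mean - LSL) / (3*sigma) = (107.14 - 92.4) / (3*2.52) = 1.9497
Cpk = min(Cpu, Cpl) = 0.3783

0.3783


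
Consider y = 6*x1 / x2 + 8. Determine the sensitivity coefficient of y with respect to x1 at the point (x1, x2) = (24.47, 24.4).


y = 6*x1 / x2 + 8
dy/dx1 = 6/x2
Evaluate at x2 = 24.4: c1 = 6 / 24.4
c1 = 0.2459

0.2459


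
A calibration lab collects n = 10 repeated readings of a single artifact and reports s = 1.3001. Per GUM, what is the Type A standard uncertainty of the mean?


u_A = s / sqrt(n)
u_A = 1.3001 / sqrt(10)
u_A = 1.3001 / 3.1622777
u_A = 0.4111

0.4111


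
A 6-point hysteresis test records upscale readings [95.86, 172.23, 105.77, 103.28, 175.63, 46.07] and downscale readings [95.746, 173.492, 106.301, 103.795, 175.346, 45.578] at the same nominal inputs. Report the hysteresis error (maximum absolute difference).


|95.86 - 95.746| = 0.1140
|172.23 - 173.492| = 1.2620
|105.77 - 106.301| = 0.5310
|103.28 - 103.795| = 0.5150
|175.63 - 175.346| = 0.2840
|46.07 - 45.578| = 0.4920
hysteresis = max(diffs) = 1.2620

1.2620


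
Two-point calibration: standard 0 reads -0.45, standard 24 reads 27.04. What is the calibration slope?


slope = (y2 - y1) / (x2 - x1)
= (27.04 - -0.45) / (24 - 0)
= 27.4900 / 24
= 1.1454

1.1454


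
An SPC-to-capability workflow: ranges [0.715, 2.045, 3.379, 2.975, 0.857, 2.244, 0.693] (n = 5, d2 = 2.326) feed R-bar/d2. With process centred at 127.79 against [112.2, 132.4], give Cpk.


R_bar = (0.715 + 2.045 + 3.379 + 2.975 + 0.857 + 2.244 + 0.693) / 7 = 1.844
sigma = R_bar / d2 = 1.844 / 2.326 = 0.7927773
Cp = (USL - LSL)/(6*sigma) = (132.4 - 112.2)/(6*0.7927773) = 4.2467
Cpu = (132.4 - 127.79)/(3*0.7927773) = 1.9383
Cpl = (127.79 - 112.2)/(3*0.7927773) = 6.5550
Cpk = min(Cpu, Cpl) = 1.9383

1.9383


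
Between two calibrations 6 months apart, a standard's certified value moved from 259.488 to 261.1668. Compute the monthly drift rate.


rate = (v2 - v1) / months
= (261.1668 - 259.488) / 6
= 1.6788 / 6
= 0.2798

0.2798


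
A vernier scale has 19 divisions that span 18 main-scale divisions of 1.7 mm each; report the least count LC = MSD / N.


LC = MSD / n_div
= 1.7 / 19
= 0.0895

0.0895


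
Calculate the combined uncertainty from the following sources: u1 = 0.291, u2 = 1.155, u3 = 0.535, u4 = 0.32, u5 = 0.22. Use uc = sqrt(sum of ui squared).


uc = sqrt(0.291^2 + 1.155^2 + 0.535^2 + 0.32^2 + 0.22^2)
uc = sqrt(1.855731)
uc = 1.3623

1.3623


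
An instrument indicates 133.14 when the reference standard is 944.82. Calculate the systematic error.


Systematic error = measured - true
= 133.14 - 944.82
= -811.6800

-811.6800


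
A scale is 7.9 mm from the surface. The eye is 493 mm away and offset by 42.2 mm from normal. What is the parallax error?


error = h * offset / d
= 7.9 * 42.2 / 493
= 0.6762

0.6762


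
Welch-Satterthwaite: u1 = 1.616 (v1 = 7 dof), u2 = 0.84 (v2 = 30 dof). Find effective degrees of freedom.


uc = sqrt(u1^2 + u2^2) = sqrt(1.616^2 + 0.84^2) = 1.8212787
v_eff = uc^4 / (u1^4/v1 + u2^4/v2)
= 1.8212787^4 / (1.616^4/7 + 0.84^4/30)
= 11.002861 / 0.99083892
v_eff = 11.1046

11.1046


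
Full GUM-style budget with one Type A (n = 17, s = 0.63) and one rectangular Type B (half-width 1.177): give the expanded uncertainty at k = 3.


u_A = s / sqrt(n) = 0.63 / sqrt(17) = 0.15279744
u_B = half_width / sqrt(3) = 1.177 / sqrt(3) = 0.67954127
uc = sqrt(u_A^2 + u_B^2) = sqrt(0.15279744^2 + 0.67954127^2) = 0.696508
U = k * uc = 3 * 0.696508
U = 2.0895

2.0895


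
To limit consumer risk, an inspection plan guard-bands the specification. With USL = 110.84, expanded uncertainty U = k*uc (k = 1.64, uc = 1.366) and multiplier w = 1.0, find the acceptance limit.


U = k * uc = 1.64 * 1.366 = 2.24024
guard band g = w * U = 1.0 * 2.24024 = 2.24024
AL = USL - g = 110.84 - 2.24024
AL = 108.5998

108.5998


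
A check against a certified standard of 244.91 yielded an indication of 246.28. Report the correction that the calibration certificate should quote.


Correction = standard - reading
= 244.91 - 246.28
= -1.3700

-1.3700


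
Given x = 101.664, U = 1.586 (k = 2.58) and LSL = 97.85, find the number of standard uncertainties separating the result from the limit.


u = U / k = 1.586 / 2.58 = 0.61472868
margin = |LSL - x| = |97.85 - 101.664| = 3.814
z = margin / u = 3.814 / 0.61472868
z = 6.2044

6.2044


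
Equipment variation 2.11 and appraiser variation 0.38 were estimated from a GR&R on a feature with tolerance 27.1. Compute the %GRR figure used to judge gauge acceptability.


GRR = sqrt(EV^2 + AV^2) = sqrt(2.11^2 + 0.38^2) = 2.143945
%GRR = GRR / tol * 100 = 2.143945 / 27.1 * 100
%GRR = 7.9112

7.9112


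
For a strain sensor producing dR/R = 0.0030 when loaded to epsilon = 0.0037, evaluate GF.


GF = (dR/R) / epsilon
= 0.0030 / 0.0037
= 0.8108

0.8108


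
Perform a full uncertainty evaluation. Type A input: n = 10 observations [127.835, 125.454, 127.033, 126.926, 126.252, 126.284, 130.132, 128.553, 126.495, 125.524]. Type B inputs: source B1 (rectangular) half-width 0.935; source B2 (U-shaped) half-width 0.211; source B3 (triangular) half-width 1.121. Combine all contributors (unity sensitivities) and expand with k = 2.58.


mean = (127.835 + 125.454 + 127.033 + 126.926 + 126.252 + 126.284 + 130.132 + 128.553 + 126.495 + 125.524) / 10 = 127.0488
s = sqrt(sum((x - mean)^2)/(n-1)) = 1.4451869
u_A = s / sqrt(n) = 1.4451869 / sqrt(10) = 0.45700822
u_B1 = 0.935 / sqrt(3) = 0.5398225
u_B2 = 0.211 / sqrt(2) = 0.14919953
u_B3 = 1.121 / sqrt(6) = 0.45764633
uc = sqrt(0.45700822^2 + 0.5398225^2 + 0.14919953^2 + 0.45764633^2) = 0.85554983
U = k * uc = 2.58 * 0.85554983
U = 2.2073

2.2073


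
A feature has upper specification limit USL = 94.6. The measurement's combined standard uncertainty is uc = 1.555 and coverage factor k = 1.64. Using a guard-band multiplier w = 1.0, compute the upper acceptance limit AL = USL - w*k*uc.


U = k * uc = 1.64 * 1.555 = 2.5502
guard band g = w * U = 1.0 * 2.5502 = 2.5502
AL = USL - g = 94.6 - 2.5502
AL = 92.0498

92.0498


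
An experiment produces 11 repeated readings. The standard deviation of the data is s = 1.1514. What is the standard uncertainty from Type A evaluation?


u_A = s / sqrt(n)
u_A = 1.1514 / sqrt(11)
u_A = 1.1514 / 3.3166248
u_A = 0.3472

0.3472


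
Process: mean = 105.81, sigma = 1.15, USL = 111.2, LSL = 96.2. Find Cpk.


Cpu = (USL - mean) / (3*sigma) = (111.2 - 105.81) / (3*1.15) = 1.5623
Cpl = (mean - LSL) / (3*sigma) = (105.81 - 96.2) / (3*1.15) = 2.7855
Cpk = min(Cpu, Cpl) = 1.5623

1.5623


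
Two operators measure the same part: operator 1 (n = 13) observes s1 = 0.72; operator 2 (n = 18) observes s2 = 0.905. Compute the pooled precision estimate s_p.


s_p = sqrt(((n1-1)*s1^2 + (n2-1)*s2^2) / (n1+n2-2))
numerator = (13-1)*0.72^2 + (18-1)*0.905^2 = 6.2208 + 13.923425 = 20.144225
denominator = 13 + 18 - 2 = 29
s_p^2 = 20.144225 / 29 = 0.69462845
s_p = sqrt(0.69462845) = 0.8334

0.8334


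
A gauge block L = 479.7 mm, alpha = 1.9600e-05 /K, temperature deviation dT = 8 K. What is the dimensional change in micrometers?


dL = L * alpha * dT
= 479.7 * 1.9600e-05 * 8
= 0.0752170 mm
dL_um = 0.0752170 * 1000 = 75.2170 um

75.2170


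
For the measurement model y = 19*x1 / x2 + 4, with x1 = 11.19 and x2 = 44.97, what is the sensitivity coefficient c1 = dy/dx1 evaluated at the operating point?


y = 19*x1 / x2 + 4
dy/dx1 = 19/x2
Evaluate at x2 = 44.97: c1 = 19 / 44.97
c1 = 0.4225

0.4225


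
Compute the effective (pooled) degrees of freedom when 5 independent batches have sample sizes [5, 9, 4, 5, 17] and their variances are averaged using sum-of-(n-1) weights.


nu = sum_i (n_i - 1)
nu = ((5 - 1) + (9 - 1) + (4 - 1) + (5 - 1) + (17 - 1))
nu = 4 + 8 + 3 + 4 + 16
nu = 35

35


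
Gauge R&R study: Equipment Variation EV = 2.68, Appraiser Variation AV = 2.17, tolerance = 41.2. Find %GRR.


GRR = sqrt(EV^2 + AV^2) = sqrt(2.68^2 + 2.17^2) = 3.4483764
%GRR = GRR / tol * 100 = 3.4483764 / 41.2 * 100
%GRR = 8.3698

8.3698


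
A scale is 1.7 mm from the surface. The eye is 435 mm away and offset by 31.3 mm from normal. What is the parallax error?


error = h * offset / d
= 1.7 * 31.3 / 435
= 0.1223

0.1223


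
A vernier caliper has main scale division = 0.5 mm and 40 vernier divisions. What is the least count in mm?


LC = MSD / n_div
= 0.5 / 40
= 0.0125

0.0125


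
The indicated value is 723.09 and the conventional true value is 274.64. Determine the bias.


Systematic error = measured - true
= 723.09 - 274.64
= 448.4500

448.4500


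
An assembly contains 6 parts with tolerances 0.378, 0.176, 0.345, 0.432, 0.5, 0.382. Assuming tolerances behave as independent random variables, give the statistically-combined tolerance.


RSS = sqrt(0.378^2 + 0.176^2 + 0.345^2 + 0.432^2 + 0.5^2 + 0.382^2)
= sqrt(0.875433)
= 0.9356

0.9356


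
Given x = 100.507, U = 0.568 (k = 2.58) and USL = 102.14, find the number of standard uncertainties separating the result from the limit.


u = U / k = 0.568 / 2.58 = 0.22015504
margin = |USL - x| = |102.14 - 100.507| = 1.633
z = margin / u = 1.633 / 0.22015504
z = 7.4175

7.4175


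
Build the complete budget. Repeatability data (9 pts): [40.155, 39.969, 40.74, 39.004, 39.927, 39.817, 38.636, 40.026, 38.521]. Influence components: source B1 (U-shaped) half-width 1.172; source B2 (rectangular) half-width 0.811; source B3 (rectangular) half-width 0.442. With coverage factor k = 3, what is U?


mean = (40.155 + 39.969 + 40.74 + 39.004 + 39.927 + 39.817 + 38.636 + 40.026 + 38.521) / 9 = 39.64388889
s = sqrt(sum((x - mean)^2)/(n-1)) = 0.75089088
u_A = s / sqrt(n) = 0.75089088 / sqrt(9) = 0.25029696
u_B1 = 1.172 / sqrt(2) = 0.82872915
u_B2 = 0.811 / sqrt(3) = 0.46823107
u_B3 = 0.442 / sqrt(3) = 0.25518882
uc = sqrt(0.25029696^2 + 0.82872915^2 + 0.46823107^2 + 0.25518882^2) = 1.0167607
U = k * uc = 3 * 1.0167607
U = 3.0503

3.0503


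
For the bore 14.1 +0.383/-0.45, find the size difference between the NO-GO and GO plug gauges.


GO = nominal - lower_tol (smallest hole = maximum material condition)
GO = 14.1 - 0.45 = 13.65
NO-GO = nominal + upper_tol (largest hole = least material condition)
NO-GO = 14.1 + 0.383 = 14.483
spread = NO-GO - GO = 14.483 - 13.65 = 0.8330

0.8330


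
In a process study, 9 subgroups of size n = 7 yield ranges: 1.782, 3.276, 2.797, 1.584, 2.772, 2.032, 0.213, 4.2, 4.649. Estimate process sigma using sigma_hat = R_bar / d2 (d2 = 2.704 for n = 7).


R_bar = (1.782 + 3.276 + 2.797 + 1.584 + 2.772 + 2.032 + 0.213 + 4.2 + 4.649) / 9
R_bar = 23.305 / 9 = 2.5894444
sigma_hat = R_bar / d2 = 2.5894444 / 2.704 = 0.9576

0.9576


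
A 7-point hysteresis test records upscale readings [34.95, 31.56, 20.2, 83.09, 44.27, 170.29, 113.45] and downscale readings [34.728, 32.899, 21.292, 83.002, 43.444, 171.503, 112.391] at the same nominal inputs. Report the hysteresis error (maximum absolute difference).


|34.95 - 34.728| = 0.2220
|31.56 - 32.899| = 1.3390
|20.2 - 21.292| = 1.0920
|83.09 - 83.002| = 0.0880
|44.27 - 43.444| = 0.8260
|170.29 - 171.503| = 1.2130
|113.45 - 112.391| = 1.0590
hysteresis = max(diffs) = 1.3390

1.3390


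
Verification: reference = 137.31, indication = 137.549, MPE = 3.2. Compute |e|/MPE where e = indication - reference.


e = indication - reference = 137.549 - 137.31 = 0.2390
|e| = 0.2390
ratio = |e| / MPE = 0.2390 / 3.2
ratio = 0.0747

0.0747


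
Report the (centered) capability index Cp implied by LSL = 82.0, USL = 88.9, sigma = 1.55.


Cp = (USL - LSL) / (6 * sigma)
= (88.9 - 82.0) / (6 * 1.55)
= 6.9000 / 9.3000
= 0.7419

0.7419


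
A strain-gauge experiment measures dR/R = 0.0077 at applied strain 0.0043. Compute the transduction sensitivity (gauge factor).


GF = (dR/R) / epsilon
= 0.0077 / 0.0043
= 1.7907

1.7907


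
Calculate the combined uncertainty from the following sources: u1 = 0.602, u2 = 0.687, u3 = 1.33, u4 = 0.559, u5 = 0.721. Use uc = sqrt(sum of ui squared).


uc = sqrt(0.602^2 + 0.687^2 + 1.33^2 + 0.559^2 + 0.721^2)
uc = sqrt(3.435595)
uc = 1.8535

1.8535


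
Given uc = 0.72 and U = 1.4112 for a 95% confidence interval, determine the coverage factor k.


k = U / uc
k = 1.4112 / 0.72
k = 1.96

1.96


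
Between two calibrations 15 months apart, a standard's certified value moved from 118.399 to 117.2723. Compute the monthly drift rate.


rate = (v2 - v1) / months
= (117.2723 - 118.399) / 15
= -1.1267 / 15
= -0.0751

-0.0751


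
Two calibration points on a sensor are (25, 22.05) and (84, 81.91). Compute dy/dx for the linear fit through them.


slope = (y2 - y1) / (x2 - x1)
= (81.91 - 22.05) / (84 - 25)
= 59.8600 / 59
= 1.0146

1.0146


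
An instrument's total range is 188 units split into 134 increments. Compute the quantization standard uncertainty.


resolution = range / divisions
resolution = 188 / 134 = 1.4029851
u_res = resolution / (2*sqrt(3))
u_res = 1.4029851 / 3.4641016
u_res = 0.4050

0.4050


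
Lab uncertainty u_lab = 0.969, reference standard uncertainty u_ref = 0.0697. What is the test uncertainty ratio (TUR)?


TUR = u_lab / u_ref
= 0.969 / 0.0697
= 13.9024

13.9024


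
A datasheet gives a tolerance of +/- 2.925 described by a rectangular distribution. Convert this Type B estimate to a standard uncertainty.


u_B = half_width / sqrt(3)
u_B = 2.925 / 1.7320508
u_B = 1.6887

1.6887


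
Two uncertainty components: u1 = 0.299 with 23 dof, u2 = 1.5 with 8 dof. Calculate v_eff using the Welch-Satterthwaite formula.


uc = sqrt(u1^2 + u2^2) = sqrt(0.299^2 + 1.5^2) = 1.5295101
v_eff = uc^4 / (u1^4/v1 + u2^4/v2)
= 1.5295101^4 / (0.299^4/23 + 1.5^4/8)
= 5.4727977 / 0.63316
v_eff = 8.6436

8.6436


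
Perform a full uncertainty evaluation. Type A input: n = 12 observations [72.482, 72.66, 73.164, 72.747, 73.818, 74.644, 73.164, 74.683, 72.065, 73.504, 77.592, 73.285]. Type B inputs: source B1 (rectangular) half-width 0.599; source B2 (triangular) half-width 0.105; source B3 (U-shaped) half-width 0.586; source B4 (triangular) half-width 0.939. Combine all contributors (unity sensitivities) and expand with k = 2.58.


mean = (72.482 + 72.66 + 73.164 + 72.747 + 73.818 + 74.644 + 73.164 + 74.683 + 72.065 + 73.504 + 77.592 + 73.285) / 12 = 73.65066667
s = sqrt(sum((x - mean)^2)/(n-1)) = 1.4746833
u_A = s / sqrt(n) = 1.4746833 / sqrt(12) = 0.4257044
u_B1 = 0.599 / sqrt(3) = 0.34583281
u_B2 = 0.105 / sqrt(6) = 0.04286607
u_B3 = 0.586 / sqrt(2) = 0.41436457
u_B4 = 0.939 / sqrt(6) = 0.38334514
uc = sqrt(0.4257044^2 + 0.34583281^2 + 0.04286607^2 + 0.41436457^2 + 0.38334514^2) = 0.78823446
U = k * uc = 2.58 * 0.78823446
U = 2.0336

2.0336


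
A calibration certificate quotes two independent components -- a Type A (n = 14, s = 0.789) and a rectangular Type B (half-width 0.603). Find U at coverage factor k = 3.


u_A = s / sqrt(n) = 0.789 / sqrt(14) = 0.21086912
u_B = half_width / sqrt(3) = 0.603 / sqrt(3) = 0.34814221
uc = sqrt(u_A^2 + u_B^2) = sqrt(0.21086912^2 + 0.34814221^2) = 0.4070243
U = k * uc = 3 * 0.4070243
U = 1.2211

1.2211


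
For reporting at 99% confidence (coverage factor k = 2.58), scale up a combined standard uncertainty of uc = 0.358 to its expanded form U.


U = k * uc
U = 2.58 * 0.358
U = 0.9236

0.9236


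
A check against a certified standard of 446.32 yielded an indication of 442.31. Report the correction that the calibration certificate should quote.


Correction = standard - reading
= 446.32 - 442.31
= 4.0100

4.0100


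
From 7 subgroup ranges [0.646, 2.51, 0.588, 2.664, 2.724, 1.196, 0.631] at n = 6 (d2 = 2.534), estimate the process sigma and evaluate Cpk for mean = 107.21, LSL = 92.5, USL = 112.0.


R_bar = (0.646 + 2.51 + 0.588 + 2.664 + 2.724 + 1.196 + 0.631) / 7 = 1.5655714
sigma = R_bar / d2 = 1.5655714 / 2.534 = 0.61782612
Cp = (USL - LSL)/(6*sigma) = (112.0 - 92.5)/(6*0.61782612) = 5.2604
Cpu = (112.0 - 107.21)/(3*0.61782612) = 2.5843
Cpl = (107.21 - 92.5)/(3*0.61782612) = 7.9364
Cpk = min(Cpu, Cpl) = 2.5843

2.5843


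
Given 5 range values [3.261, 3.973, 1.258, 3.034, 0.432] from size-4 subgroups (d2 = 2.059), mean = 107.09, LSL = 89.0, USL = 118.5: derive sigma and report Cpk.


R_bar = (3.261 + 3.973 + 1.258 + 3.034 + 0.432) / 5 = 2.3916
sigma = R_bar / d2 = 2.3916 / 2.059 = 1.1615347
Cp = (USL - LSL)/(6*sigma) = (118.5 - 89.0)/(6*1.1615347) = 4.2329
Cpu = (118.5 - 107.09)/(3*1.1615347) = 3.2744
Cpl = (107.09 - 89.0)/(3*1.1615347) = 5.1914
Cpk = min(Cpu, Cpl) = 3.2744

3.2744


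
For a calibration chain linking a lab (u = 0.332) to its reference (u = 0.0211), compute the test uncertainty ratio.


TUR = u_lab / u_ref
= 0.332 / 0.0211
= 15.7346

15.7346


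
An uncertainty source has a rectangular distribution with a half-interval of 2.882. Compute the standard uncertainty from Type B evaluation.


u_B = half_width / sqrt(3)
u_B = 2.882 / 1.7320508
u_B = 1.6639

1.6639


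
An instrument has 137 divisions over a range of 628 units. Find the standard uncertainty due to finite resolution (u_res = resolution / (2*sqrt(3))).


resolution = range / divisions
resolution = 628 / 137 = 4.5839416
u_res = resolution / (2*sqrt(3))
u_res = 4.5839416 / 3.4641016
u_res = 1.3233

1.3233


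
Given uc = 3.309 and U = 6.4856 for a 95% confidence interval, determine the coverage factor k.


k = U / uc
k = 6.4856 / 3.309
k = 1.96

1.96


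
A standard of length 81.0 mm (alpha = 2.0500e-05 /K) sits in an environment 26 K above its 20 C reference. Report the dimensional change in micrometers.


dL = L * alpha * dT
= 81.0 * 2.0500e-05 * 26
= 0.0431730 mm
dL_um = 0.0431730 * 1000 = 43.1730 um

43.1730


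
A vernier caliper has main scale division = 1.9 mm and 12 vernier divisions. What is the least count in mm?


LC = MSD / n_div
= 1.9 / 12
= 0.1583

0.1583


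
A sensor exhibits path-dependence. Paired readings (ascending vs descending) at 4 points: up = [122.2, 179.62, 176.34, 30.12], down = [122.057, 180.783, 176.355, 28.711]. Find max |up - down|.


|122.2 - 122.057| = 0.1430
|179.62 - 180.783| = 1.1630
|176.34 - 176.355| = 0.0150
|30.12 - 28.711| = 1.4090
hysteresis = max(diffs) = 1.4090

1.4090


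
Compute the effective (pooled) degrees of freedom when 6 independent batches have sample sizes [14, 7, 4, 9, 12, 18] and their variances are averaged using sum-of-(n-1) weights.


nu = sum_i (n_i - 1)
nu = ((14 - 1) + (7 - 1) + (4 - 1) + (9 - 1) + (12 - 1) + (18 - 1))
nu = 13 + 6 + 3 + 8 + 11 + 17
nu = 58

58


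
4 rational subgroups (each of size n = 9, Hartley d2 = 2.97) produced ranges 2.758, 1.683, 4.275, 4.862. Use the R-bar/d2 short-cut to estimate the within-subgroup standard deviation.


R_bar = (2.758 + 1.683 + 4.275 + 4.862) / 4
R_bar = 13.578 / 4 = 3.3945
sigma_hat = R_bar / d2 = 3.3945 / 2.97 = 1.1429

1.1429


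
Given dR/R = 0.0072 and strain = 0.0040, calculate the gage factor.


GF = (dR/R) / epsilon
= 0.0072 / 0.0040
= 1.8000

1.8000


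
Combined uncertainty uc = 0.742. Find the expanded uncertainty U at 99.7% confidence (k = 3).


U = k * uc
U = 3 * 0.742
U = 2.2260

2.2260


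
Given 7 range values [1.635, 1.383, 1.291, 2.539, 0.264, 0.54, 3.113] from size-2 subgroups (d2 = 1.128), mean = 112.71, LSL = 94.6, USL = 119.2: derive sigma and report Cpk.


R_bar = (1.635 + 1.383 + 1.291 + 2.539 + 0.264 + 0.54 + 3.113) / 7 = 1.5378571
sigma = R_bar / d2 = 1.5378571 / 1.128 = 1.3633485
Cp = (USL - LSL)/(6*sigma) = (119.2 - 94.6)/(6*1.3633485) = 3.0073
Cpu = (119.2 - 112.71)/(3*1.3633485) = 1.5868
Cpl = (112.71 - 94.6)/(3*1.3633485) = 4.4278
Cpk = min(Cpu, Cpl) = 1.5868

1.5868


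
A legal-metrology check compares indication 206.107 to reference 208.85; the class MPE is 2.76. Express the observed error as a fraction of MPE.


e = indication - reference = 206.107 - 208.85 = -2.7430
|e| = 2.7430
ratio = |e| / MPE = 2.7430 / 2.76
ratio = 0.9938

0.9938


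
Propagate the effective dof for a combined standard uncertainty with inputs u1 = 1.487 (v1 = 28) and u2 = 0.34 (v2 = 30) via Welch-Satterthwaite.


uc = sqrt(u1^2 + u2^2) = sqrt(1.487^2 + 0.34^2) = 1.525375
v_eff = uc^4 / (u1^4/v1 + u2^4/v2)
= 1.525375^4 / (1.487^4/28 + 0.34^4/30)
= 5.4138535 / 0.17506217
v_eff = 30.9253

30.9253


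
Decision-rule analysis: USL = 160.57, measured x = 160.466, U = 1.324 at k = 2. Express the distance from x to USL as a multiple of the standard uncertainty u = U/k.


u = U / k = 1.324 / 2 = 0.662
margin = |USL - x| = |160.57 - 160.466| = 0.104
z = margin / u = 0.104 / 0.662
z = 0.1571

0.1571


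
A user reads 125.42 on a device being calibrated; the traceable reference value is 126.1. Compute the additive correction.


Correction = standard - reading
= 126.1 - 125.42
= 0.6800

0.6800


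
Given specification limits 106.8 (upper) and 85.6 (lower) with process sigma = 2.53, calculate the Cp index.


Cp = (USL - LSL) / (6 * sigma)
= (106.8 - 85.6) / (6 * 2.53)
= 21.2000 / 15.1800
= 1.3966

1.3966


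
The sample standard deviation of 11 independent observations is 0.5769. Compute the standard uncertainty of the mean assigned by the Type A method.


u_A = s / sqrt(n)
u_A = 0.5769 / sqrt(11)
u_A = 0.5769 / 3.3166248
u_A = 0.1739

0.1739


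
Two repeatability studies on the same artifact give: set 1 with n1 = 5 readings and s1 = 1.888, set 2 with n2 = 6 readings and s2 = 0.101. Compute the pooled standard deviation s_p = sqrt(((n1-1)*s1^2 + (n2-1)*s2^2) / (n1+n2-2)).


s_p = sqrt(((n1-1)*s1^2 + (n2-1)*s2^2) / (n1+n2-2))
numerator = (5-1)*1.888^2 + (6-1)*0.101^2 = 14.258176 + 0.051005 = 14.309181
denominator = 5 + 6 - 2 = 9
s_p^2 = 14.309181 / 9 = 1.589909
s_p = sqrt(1.589909) = 1.2609

1.2609


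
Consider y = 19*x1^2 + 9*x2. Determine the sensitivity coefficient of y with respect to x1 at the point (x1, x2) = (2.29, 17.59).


y = 19*x1^2 + 9*x2
dy/dx1 = 2*19*x1
Evaluate at x1 = 2.29: c1 = 38 * 2.29
c1 = 87.0200

87.0200


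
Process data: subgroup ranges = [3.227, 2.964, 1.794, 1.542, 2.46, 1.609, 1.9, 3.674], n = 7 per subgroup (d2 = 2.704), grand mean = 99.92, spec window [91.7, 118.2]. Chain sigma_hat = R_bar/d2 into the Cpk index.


R_bar = (3.227 + 2.964 + 1.794 + 1.542 + 2.46 + 1.609 + 1.9 + 3.674) / 8 = 2.39625
sigma = R_bar / d2 = 2.39625 / 2.704 = 0.88618713
Cp = (USL - LSL)/(6*sigma) = (118.2 - 91.7)/(6*0.88618713) = 4.9839
Cpu = (118.2 - 99.92)/(3*0.88618713) = 6.8759
Cpl = (99.92 - 91.7)/(3*0.88618713) = 3.0919
Cpk = min(Cpu, Cpl) = 3.0919

3.0919


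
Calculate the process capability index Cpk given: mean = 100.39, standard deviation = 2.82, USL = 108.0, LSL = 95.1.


Cpu = (USL - mean) / (3*sigma) = (108.0 - 100.39) / (3*2.82) = 0.8995
Cpl = (mean - LSL) / (3*sigma) = (100.39 - 95.1) / (3*2.82) = 0.6253
Cpk = min(Cpu, Cpl) = 0.6253

0.6253


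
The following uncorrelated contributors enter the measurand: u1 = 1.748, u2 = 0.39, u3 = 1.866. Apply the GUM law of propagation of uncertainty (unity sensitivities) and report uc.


uc = sqrt(1.748^2 + 0.39^2 + 1.866^2)
uc = sqrt(6.68956)
uc = 2.5864

2.5864


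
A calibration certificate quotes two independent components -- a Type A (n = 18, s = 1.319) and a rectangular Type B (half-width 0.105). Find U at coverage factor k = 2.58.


u_A = s / sqrt(n) = 1.319 / sqrt(18) = 0.31089128
u_B = half_width / sqrt(3) = 0.105 / sqrt(3) = 0.060621778
uc = sqrt(u_A^2 + u_B^2) = sqrt(0.31089128^2 + 0.060621778^2) = 0.31674657
U = k * uc = 2.58 * 0.31674657
U = 0.8172

0.8172


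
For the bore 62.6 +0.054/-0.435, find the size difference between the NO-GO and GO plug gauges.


GO = nominal - lower_tol (smallest hole = maximum material condition)
GO = 62.6 - 0.435 = 62.165
NO-GO = nominal + upper_tol (largest hole = least material condition)
NO-GO = 62.6 + 0.054 = 62.654
spread = NO-GO - GO = 62.654 - 62.165 = 0.4890

0.4890


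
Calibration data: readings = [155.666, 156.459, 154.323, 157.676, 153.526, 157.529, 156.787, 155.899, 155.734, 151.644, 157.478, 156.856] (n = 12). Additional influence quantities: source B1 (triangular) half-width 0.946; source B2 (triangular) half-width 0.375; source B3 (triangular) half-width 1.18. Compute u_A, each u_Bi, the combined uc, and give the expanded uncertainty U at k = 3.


mean = (155.666 + 156.459 + 154.323 + 157.676 + 153.526 + 157.529 + 156.787 + 155.899 + 155.734 + 151.644 + 157.478 + 156.856) / 12 = 155.7980833
s = sqrt(sum((x - mean)^2)/(n-1)) = 1.8217149
u_A = s / sqrt(n) = 1.8217149 / sqrt(12) = 0.52588379
u_B1 = 0.946 / sqrt(6) = 0.38620288
u_B2 = 0.375 / sqrt(6) = 0.15309311
u_B3 = 1.18 / sqrt(6) = 0.48173298
uc = sqrt(0.52588379^2 + 0.38620288^2 + 0.15309311^2 + 0.48173298^2) = 0.82535483
U = k * uc = 3 * 0.82535483
U = 2.4761

2.4761


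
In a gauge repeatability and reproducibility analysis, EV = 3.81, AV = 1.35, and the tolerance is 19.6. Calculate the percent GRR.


GRR = sqrt(EV^2 + AV^2) = sqrt(3.81^2 + 1.35^2) = 4.0421034
%GRR = GRR / tol * 100 = 4.0421034 / 19.6 * 100
%GRR = 20.6230

20.6230


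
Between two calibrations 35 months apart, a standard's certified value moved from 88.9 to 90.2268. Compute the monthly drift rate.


rate = (v2 - v1) / months
= (90.2268 - 88.9) / 35
= 1.3268 / 35
= 0.0379

0.0379


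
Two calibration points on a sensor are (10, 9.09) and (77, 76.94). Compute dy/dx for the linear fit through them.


slope = (y2 - y1) / (x2 - x1)
= (76.94 - 9.09) / (77 - 10)
= 67.8500 / 67
= 1.0127

1.0127


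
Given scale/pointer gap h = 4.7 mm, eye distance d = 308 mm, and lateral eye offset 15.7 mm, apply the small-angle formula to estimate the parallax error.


error = h * offset / d
= 4.7 * 15.7 / 308
= 0.2396

0.2396


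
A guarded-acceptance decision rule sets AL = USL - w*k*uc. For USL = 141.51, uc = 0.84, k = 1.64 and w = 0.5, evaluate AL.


U = k * uc = 1.64 * 0.84 = 1.3776
guard band g = w * U = 0.5 * 1.3776 = 0.6888
AL = USL - g = 141.51 - 0.6888
AL = 140.8212

140.8212


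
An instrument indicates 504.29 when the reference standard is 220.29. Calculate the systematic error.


Systematic error = measured - true
= 504.29 - 220.29
= 284.0000

284.0000


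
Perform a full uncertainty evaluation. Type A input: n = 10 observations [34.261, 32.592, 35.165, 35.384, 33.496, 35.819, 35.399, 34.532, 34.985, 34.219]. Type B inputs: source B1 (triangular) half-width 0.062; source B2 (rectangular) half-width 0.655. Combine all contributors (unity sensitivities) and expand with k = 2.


mean = (34.261 + 32.592 + 35.165 + 35.384 + 33.496 + 35.819 + 35.399 + 34.532 + 34.985 + 34.219) / 10 = 34.5852
s = sqrt(sum((x - mean)^2)/(n-1)) = 0.98431384
u_A = s / sqrt(n) = 0.98431384 / sqrt(10) = 0.31126737
u_B1 = 0.062 / sqrt(6) = 0.025311394
u_B2 = 0.655 / sqrt(3) = 0.37816443
uc = sqrt(0.31126737^2 + 0.025311394^2 + 0.37816443^2) = 0.49044508
U = k * uc = 2 * 0.49044508
U = 0.9809

0.9809


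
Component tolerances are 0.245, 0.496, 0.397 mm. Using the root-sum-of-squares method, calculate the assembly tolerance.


RSS = sqrt(0.245^2 + 0.496^2 + 0.397^2)
= sqrt(0.46365)
= 0.6809

0.6809


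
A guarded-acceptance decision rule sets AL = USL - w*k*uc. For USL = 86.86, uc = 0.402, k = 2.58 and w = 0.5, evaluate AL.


U = k * uc = 2.58 * 0.402 = 1.03716
guard band g = w * U = 0.5 * 1.03716 = 0.51858
AL = USL - g = 86.86 - 0.51858
AL = 86.3414

86.3414


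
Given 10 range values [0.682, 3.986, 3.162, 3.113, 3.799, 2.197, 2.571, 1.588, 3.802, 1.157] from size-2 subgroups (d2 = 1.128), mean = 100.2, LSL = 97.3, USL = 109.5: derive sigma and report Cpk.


R_bar = (0.682 + 3.986 + 3.162 + 3.113 + 3.799 + 2.197 + 2.571 + 1.588 + 3.802 + 1.157) / 10 = 2.6057
sigma = R_bar / d2 = 2.6057 / 1.128 = 2.3100177
Cp = (USL - LSL)/(6*sigma) = (109.5 - 97.3)/(6*2.3100177) = 0.8802
Cpu = (109.5 - 100.2)/(3*2.3100177) = 1.3420
Cpl = (100.2 - 97.3)/(3*2.3100177) = 0.4185
Cpk = min(Cpu, Cpl) = 0.4185

0.4185


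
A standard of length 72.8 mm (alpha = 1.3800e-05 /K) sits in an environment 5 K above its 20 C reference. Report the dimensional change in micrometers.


dL = L * alpha * dT
= 72.8 * 1.3800e-05 * 5
= 0.0050232 mm
dL_um = 0.0050232 * 1000 = 5.0232 um

5.0232


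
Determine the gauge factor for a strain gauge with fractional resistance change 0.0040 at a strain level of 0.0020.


GF = (dR/R) / epsilon
= 0.0040 / 0.0020
= 2.0000

2.0000


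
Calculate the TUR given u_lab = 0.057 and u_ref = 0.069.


TUR = u_lab / u_ref
= 0.057 / 0.069
= 0.8261

0.8261


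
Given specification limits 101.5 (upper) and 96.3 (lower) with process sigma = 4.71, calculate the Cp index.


Cp = (USL - LSL) / (6 * sigma)
= (101.5 - 96.3) / (6 * 4.71)
= 5.2000 / 28.2600
= 0.1840

0.1840


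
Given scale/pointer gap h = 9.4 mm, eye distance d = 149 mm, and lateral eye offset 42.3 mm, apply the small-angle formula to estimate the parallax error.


error = h * offset / d
= 9.4 * 42.3 / 149
= 2.6686

2.6686


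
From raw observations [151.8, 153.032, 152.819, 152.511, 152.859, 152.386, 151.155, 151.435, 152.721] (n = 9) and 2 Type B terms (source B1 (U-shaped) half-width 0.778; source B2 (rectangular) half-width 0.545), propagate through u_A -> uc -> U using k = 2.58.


mean = (151.8 + 153.032 + 152.819 + 152.511 + 152.859 + 152.386 + 151.155 + 151.435 + 152.721) / 9 = 152.302
s = sqrt(sum((x - mean)^2)/(n-1)) = 0.67602126
u_A = s / sqrt(n) = 0.67602126 / sqrt(9) = 0.22534042
u_B1 = 0.778 / sqrt(2) = 0.55012908
u_B2 = 0.545 / sqrt(3) = 0.3146559
uc = sqrt(0.22534042^2 + 0.55012908^2 + 0.3146559^2) = 0.67262816
U = k * uc = 2.58 * 0.67262816
U = 1.7354

1.7354


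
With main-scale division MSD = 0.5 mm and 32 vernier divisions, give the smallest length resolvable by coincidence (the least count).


LC = MSD / n_div
= 0.5 / 32
= 0.0156

0.0156


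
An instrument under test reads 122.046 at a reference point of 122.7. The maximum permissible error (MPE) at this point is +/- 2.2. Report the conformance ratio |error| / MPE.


e = indication - reference = 122.046 - 122.7 = -0.6540
|e| = 0.6540
ratio = |e| / MPE = 0.6540 / 2.2
ratio = 0.2973

0.2973


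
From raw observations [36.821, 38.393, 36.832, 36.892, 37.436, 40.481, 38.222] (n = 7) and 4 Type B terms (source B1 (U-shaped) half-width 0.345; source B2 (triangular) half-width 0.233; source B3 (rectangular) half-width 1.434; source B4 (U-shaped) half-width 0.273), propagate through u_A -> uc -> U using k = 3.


mean = (36.821 + 38.393 + 36.832 + 36.892 + 37.436 + 40.481 + 38.222) / 7 = 37.86814286
s = sqrt(sum((x - mean)^2)/(n-1)) = 1.3252305
u_A = s / sqrt(n) = 1.3252305 / sqrt(7) = 0.50089005
u_B1 = 0.345 / sqrt(2) = 0.24395184
u_B2 = 0.233 / sqrt(6) = 0.095121852
u_B3 = 1.434 / sqrt(3) = 0.82792029
u_B4 = 0.273 / sqrt(2) = 0.19304015
uc = sqrt(0.50089005^2 + 0.24395184^2 + 0.095121852^2 + 0.82792029^2 + 0.19304015^2) = 1.0208663
U = k * uc = 3 * 1.0208663
U = 3.0626

3.0626


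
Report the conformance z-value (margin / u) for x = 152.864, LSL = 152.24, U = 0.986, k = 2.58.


u = U / k = 0.986 / 2.58 = 0.38217054
margin = |LSL - x| = |152.24 - 152.864| = 0.624
z = margin / u = 0.624 / 0.38217054
z = 1.6328

1.6328


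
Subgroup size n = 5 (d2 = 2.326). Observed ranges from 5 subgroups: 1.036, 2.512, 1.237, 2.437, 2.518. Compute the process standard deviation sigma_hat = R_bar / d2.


R_bar = (1.036 + 2.512 + 1.237 + 2.437 + 2.518) / 5
R_bar = 9.74 / 5 = 1.948
sigma_hat = R_bar / d2 = 1.948 / 2.326 = 0.8375

0.8375


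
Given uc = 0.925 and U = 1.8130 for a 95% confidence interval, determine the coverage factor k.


k = U / uc
k = 1.8130 / 0.925
k = 1.96

1.96


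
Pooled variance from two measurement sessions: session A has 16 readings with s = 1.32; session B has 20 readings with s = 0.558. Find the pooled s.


s_p = sqrt(((n1-1)*s1^2 + (n2-1)*s2^2) / (n1+n2-2))
numerator = (16-1)*1.32^2 + (20-1)*0.558^2 = 26.136 + 5.915916 = 32.051916
denominator = 16 + 20 - 2 = 34
s_p^2 = 32.051916 / 34 = 0.94270341
s_p = sqrt(0.94270341) = 0.9709

0.9709


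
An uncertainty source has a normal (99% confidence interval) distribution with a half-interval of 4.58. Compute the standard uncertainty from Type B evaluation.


u_B = half_width / 2.576
u_B = 4.58 / 2.576
u_B = 1.7780

1.7780


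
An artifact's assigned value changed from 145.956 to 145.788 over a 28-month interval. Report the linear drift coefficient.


rate = (v2 - v1) / months
= (145.788 - 145.956) / 28
= -0.1680 / 28
= -0.0060

-0.0060


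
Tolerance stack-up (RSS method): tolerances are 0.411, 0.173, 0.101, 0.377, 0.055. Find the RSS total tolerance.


RSS = sqrt(0.411^2 + 0.173^2 + 0.101^2 + 0.377^2 + 0.055^2)
= sqrt(0.354205)
= 0.5952

0.5952


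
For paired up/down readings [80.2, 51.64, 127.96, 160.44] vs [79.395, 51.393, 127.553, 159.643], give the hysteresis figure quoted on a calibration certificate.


|80.2 - 79.395| = 0.8050
|51.64 - 51.393| = 0.2470
|127.96 - 127.553| = 0.4070
|160.44 - 159.643| = 0.7970
hysteresis = max(diffs) = 0.8050

0.8050


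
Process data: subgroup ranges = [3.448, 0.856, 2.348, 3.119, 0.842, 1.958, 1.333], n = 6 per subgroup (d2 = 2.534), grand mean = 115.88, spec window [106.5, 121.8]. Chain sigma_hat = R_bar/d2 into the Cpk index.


R_bar = (3.448 + 0.856 + 2.348 + 3.119 + 0.842 + 1.958 + 1.333) / 7 = 1.9862857
sigma = R_bar / d2 = 1.9862857 / 2.534 = 0.78385387
Cp = (USL - LSL)/(6*sigma) = (121.8 - 106.5)/(6*0.78385387) = 3.2532
Cpu = (121.8 - 115.88)/(3*0.78385387) = 2.5175
Cpl = (115.88 - 106.5)/(3*0.78385387) = 3.9888
Cpk = min(Cpu, Cpl) = 2.5175

2.5175


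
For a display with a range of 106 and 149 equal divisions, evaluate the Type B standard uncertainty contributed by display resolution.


resolution = range / divisions
resolution = 106 / 149 = 0.7114094
u_res = resolution / (2*sqrt(3))
u_res = 0.7114094 / 3.4641016
u_res = 0.2054

0.2054


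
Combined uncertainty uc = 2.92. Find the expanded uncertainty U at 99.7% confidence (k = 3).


U = k * uc
U = 3 * 2.92
U = 8.7600

8.7600


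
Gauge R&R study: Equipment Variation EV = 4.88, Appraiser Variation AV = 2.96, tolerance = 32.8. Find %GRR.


GRR = sqrt(EV^2 + AV^2) = sqrt(4.88^2 + 2.96^2) = 5.7075389
%GRR = GRR / tol * 100 = 5.7075389 / 32.8 * 100
%GRR = 17.4010

17.4010


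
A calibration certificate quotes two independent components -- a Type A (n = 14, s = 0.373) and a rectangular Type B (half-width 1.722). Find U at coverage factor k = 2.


u_A = s / sqrt(n) = 0.373 / sqrt(14) = 0.099688443
u_B = half_width / sqrt(3) = 1.722 / sqrt(3) = 0.99419716
uc = sqrt(u_A^2 + u_B^2) = sqrt(0.099688443^2 + 0.99419716^2) = 0.99918256
U = k * uc = 2 * 0.99918256
U = 1.9984

1.9984


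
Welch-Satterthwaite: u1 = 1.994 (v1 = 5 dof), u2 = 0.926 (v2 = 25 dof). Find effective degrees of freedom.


uc = sqrt(u1^2 + u2^2) = sqrt(1.994^2 + 0.926^2) = 2.198525
v_eff = uc^4 / (u1^4/v1 + u2^4/v2)
= 2.198525^4 / (1.994^4/5 + 0.926^4/25)
= 23.36284 / 3.1911831
v_eff = 7.3211

7.3211


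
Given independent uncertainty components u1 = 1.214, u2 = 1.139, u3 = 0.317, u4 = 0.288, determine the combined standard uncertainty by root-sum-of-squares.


uc = sqrt(1.214^2 + 1.139^2 + 0.317^2 + 0.288^2)
uc = sqrt(2.95455)
uc = 1.7189

1.7189


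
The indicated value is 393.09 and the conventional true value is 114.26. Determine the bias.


Systematic error = measured - true
= 393.09 - 114.26
= 278.8300

278.8300


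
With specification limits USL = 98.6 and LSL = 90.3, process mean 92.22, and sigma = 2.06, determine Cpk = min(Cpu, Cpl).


Cpu = (USL - mean) / (3*sigma) = (98.6 - 92.22) / (3*2.06) = 1.0324
Cpl = (mean - LSL) / (3*sigma) = (92.22 - 90.3) / (3*2.06) = 0.3107
Cpk = min(Cpu, Cpl) = 0.3107

0.3107


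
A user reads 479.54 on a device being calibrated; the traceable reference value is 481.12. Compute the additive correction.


Correction = standard - reading
= 481.12 - 479.54
= 1.5800

1.5800


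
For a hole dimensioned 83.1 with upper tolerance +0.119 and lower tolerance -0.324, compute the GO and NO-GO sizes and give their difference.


GO = nominal - lower_tol (smallest hole = maximum material condition)
GO = 83.1 - 0.324 = 82.776
NO-GO = nominal + upper_tol (largest hole = least material condition)
NO-GO = 83.1 + 0.119 = 83.219
spread = NO-GO - GO = 83.219 - 82.776 = 0.4430

0.4430


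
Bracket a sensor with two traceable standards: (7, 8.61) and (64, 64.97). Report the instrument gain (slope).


slope = (y2 - y1) / (x2 - x1)
= (64.97 - 8.61) / (64 - 7)
= 56.3600 / 57
= 0.9888

0.9888


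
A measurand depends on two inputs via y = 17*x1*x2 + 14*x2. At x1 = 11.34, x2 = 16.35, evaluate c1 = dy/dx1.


y = 17*x1*x2 + 14*x2
dy/dx1 = 17*x2
Evaluate at x2 = 16.35: c1 = 17 * 16.35
c1 = 277.9500

277.9500


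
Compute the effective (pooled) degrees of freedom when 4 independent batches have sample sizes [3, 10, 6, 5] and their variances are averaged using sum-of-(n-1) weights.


nu = sum_i (n_i - 1)
nu = ((3 - 1) + (10 - 1) + (6 - 1) + (5 - 1))
nu = 2 + 9 + 5 + 4
nu = 20

20


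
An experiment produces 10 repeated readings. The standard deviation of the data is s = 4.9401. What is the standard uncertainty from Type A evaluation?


u_A = s / sqrt(n)
u_A = 4.9401 / sqrt(10)
u_A = 4.9401 / 3.1622777
u_A = 1.5622

1.5622


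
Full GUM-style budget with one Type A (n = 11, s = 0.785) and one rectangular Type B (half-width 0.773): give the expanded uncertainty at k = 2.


u_A = s / sqrt(n) = 0.785 / sqrt(11) = 0.23668641
u_B = half_width / sqrt(3) = 0.773 / sqrt(3) = 0.44629176
uc = sqrt(u_A^2 + u_B^2) = sqrt(0.23668641^2 + 0.44629176^2) = 0.50517006
U = k * uc = 2 * 0.50517006
U = 1.0103

1.0103
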